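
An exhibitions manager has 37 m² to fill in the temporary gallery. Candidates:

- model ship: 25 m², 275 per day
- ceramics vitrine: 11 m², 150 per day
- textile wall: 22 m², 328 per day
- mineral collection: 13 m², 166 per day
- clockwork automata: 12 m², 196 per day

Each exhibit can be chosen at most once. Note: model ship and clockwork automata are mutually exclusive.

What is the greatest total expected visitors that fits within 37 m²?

524

By expected visitors per m²: clockwork automata 16.33, textile wall 14.91, ceramics vitrine 13.64 lead.
The ratio ordering already packs tightly: textile wall + clockwork automata, 34 m², 524.
Every other selection either busts 37 m² or breaks a pairing rule or fails to beat 524.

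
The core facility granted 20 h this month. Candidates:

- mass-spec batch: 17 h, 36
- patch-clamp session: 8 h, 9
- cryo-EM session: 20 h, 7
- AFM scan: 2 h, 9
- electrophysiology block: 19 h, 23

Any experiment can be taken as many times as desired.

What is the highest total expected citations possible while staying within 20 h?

90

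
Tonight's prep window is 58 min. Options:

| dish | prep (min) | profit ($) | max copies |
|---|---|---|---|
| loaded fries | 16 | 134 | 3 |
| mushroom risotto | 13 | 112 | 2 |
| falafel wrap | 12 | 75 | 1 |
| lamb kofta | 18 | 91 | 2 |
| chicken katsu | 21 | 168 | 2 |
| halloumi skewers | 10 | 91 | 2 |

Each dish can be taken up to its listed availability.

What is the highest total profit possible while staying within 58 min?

493

Greedy by ratio would take 2×mushroom risotto + falafel wrap + 2×halloumi skewers: 58 min used, total 481.
The 48 min tied up in 2×mushroom risotto and falafel wrap and halloumi skewers is better spent on 3×loaded fries — total rises to 493 (58 min).
No other feasible combination exceeds 493.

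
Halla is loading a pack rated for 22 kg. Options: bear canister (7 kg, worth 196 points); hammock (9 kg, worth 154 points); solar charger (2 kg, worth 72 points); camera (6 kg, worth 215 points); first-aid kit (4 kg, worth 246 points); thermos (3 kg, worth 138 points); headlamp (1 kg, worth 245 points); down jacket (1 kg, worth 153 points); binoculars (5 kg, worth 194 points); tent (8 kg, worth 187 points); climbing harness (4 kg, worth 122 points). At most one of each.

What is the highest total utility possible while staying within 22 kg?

1263

Taking solar charger + camera + first-aid kit + thermos + headlamp + down jacket + binoculars: 22 kg used, 1263 in utility.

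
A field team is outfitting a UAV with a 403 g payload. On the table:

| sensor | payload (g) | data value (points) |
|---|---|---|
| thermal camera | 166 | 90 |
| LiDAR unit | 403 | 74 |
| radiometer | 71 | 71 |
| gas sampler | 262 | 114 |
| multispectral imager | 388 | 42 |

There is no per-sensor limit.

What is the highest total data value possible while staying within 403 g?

Best packing: 5×radiometer — 355 g, 355 total.

355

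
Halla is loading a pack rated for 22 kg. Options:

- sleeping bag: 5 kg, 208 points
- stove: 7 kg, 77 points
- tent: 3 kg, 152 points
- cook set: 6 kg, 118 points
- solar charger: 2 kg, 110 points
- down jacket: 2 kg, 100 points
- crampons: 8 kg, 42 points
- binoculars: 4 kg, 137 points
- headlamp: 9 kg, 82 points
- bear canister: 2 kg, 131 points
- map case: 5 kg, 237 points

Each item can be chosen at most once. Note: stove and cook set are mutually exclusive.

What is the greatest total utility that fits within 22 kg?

Taking the top-ratio items first gives sleeping bag + tent + solar charger + down jacket + bear canister + map case for 938 (19 kg).
The 2 kg tied up in down jacket is better spent on binoculars — total rises to 975 (21 kg).
The closest alternative, sleeping bag + tent + down jacket + binoculars + bear canister + map case, reaches only 965.

975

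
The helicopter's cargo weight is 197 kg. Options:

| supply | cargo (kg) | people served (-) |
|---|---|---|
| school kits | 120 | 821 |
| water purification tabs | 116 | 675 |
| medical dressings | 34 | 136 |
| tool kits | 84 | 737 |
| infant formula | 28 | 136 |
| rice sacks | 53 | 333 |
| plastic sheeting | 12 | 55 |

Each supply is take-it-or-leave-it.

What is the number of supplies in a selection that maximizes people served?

4

Best achievable people served is 1261.
For example medical dressings + tool kits + rice sacks + plastic sheeting achieves it, using 183 kg.
Any selection reaching 1261 contains exactly 4 supplies.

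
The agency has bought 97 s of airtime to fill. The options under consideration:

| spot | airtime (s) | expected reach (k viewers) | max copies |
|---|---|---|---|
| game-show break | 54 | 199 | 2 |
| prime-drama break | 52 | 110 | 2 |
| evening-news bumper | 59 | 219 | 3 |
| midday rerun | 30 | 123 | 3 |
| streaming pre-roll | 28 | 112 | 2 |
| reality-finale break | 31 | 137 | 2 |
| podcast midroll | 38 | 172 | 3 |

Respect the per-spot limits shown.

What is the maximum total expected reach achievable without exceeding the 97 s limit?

421

By expected reach per s: podcast midroll 4.53, reality-finale break 4.42, midday rerun 4.10 lead.
The ratio heuristic lands on 2×podcast midroll (344) but leaves 21 s idle.
The 38 s tied up in podcast midroll is better spent on streaming pre-roll + reality-finale break — total rises to 421 (97 s).
Every other selection either busts 97 s or exceeds an availability limit or fails to beat 421.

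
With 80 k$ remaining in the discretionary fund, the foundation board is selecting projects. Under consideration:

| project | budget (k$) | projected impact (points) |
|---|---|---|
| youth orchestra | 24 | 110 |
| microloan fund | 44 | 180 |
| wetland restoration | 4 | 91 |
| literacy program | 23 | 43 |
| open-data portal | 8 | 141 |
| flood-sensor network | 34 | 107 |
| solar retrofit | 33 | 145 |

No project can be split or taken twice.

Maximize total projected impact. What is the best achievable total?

522

The ratio heuristic lands on youth orchestra + wetland restoration + open-data portal + solar retrofit (487) but leaves 11 k$ idle.
Dropping solar retrofit frees 33 k$; slotting in microloan fund (44 k$) lifts the total to 522 at 80 k$.
The closest alternative, youth orchestra + wetland restoration + open-data portal + solar retrofit, reaches only 487.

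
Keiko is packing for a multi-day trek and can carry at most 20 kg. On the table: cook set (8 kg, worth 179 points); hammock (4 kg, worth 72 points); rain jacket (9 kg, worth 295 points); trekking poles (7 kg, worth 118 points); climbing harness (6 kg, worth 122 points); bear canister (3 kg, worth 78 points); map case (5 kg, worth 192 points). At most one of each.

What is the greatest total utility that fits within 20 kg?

609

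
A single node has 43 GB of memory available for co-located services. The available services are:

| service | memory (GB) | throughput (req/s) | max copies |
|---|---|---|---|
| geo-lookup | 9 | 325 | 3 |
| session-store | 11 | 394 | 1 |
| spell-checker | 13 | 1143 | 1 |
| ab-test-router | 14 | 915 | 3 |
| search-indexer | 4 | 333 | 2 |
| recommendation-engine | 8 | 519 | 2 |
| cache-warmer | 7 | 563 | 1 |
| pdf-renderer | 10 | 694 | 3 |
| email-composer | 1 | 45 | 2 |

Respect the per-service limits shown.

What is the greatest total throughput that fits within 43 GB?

3332

Taking the top-ratio services first gives spell-checker + 2×search-indexer + cache-warmer + pdf-renderer + 2×email-composer for 3156 (40 GB).
Replace pdf-renderer and email-composer with ab-test-router: the trade gains 176 net, giving 3332 at 43 GB.
Nothing else within 43 GB beats 3332.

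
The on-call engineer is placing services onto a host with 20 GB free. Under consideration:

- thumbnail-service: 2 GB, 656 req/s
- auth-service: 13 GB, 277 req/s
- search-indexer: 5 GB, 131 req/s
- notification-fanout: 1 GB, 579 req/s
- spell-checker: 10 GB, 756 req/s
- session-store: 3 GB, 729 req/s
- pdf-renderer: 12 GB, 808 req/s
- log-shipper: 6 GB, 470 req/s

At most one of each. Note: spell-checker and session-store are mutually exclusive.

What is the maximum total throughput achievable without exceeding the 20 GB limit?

Ranking by ratio (throughput/GB): notification-fanout 579.00, thumbnail-service 328.00, session-store 243.00.
Filling by ratio: thumbnail-service + search-indexer + notification-fanout + session-store + log-shipper for 2565, with 3 GB left unused.
Replace search-indexer and log-shipper with pdf-renderer: the trade gains 207 net, giving 2772 at 18 GB.
No other feasible combination exceeds 2772.

2772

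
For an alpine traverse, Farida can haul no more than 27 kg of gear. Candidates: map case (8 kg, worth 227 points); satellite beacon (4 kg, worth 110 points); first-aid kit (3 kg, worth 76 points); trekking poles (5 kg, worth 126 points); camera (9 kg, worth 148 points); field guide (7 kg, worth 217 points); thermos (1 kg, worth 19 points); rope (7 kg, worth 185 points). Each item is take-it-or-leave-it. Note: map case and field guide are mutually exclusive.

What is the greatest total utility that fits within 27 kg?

Taking satellite beacon + first-aid kit + trekking poles + field guide + thermos + rope: 27 kg used, 733 in utility.
Runner-up map case + satellite beacon + first-aid kit + trekking poles + rope tops out at 724.

733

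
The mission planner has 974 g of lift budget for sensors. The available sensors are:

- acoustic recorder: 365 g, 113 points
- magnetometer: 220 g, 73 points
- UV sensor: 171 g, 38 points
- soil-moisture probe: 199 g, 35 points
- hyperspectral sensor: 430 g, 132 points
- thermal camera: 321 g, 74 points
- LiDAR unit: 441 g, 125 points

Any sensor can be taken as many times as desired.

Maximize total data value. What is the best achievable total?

299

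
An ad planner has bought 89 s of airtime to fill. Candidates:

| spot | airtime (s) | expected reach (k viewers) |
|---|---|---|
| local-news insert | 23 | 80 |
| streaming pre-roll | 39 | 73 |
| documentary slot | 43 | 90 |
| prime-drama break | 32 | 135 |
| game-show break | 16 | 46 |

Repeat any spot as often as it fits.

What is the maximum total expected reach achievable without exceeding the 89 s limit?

350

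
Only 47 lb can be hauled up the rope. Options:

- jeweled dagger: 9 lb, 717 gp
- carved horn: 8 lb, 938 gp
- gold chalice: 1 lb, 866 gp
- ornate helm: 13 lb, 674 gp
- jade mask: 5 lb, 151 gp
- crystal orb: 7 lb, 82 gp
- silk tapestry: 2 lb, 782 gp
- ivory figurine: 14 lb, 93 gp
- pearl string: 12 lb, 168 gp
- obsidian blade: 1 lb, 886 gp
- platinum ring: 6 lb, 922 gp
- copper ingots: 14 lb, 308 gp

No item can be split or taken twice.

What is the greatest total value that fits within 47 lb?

5936

The ratio ordering already packs tightly: jeweled dagger + carved horn + gold chalice + ornate helm + jade mask + silk tapestry + obsidian blade + platinum ring, 45 lb, 5936.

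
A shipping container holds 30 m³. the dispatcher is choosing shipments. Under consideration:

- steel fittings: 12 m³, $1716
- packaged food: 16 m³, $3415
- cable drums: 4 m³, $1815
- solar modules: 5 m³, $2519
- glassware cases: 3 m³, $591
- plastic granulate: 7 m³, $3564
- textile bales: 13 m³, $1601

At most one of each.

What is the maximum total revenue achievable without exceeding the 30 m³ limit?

9614

Density check — plastic granulate 509.14, solar modules 503.80, cable drums 453.75, packaged food 213.44 are the best per m³.
The ratio heuristic lands on cable drums + solar modules + glassware cases + plastic granulate (8489) but leaves 11 m³ idle.
Dropping glassware cases frees 3 m³; slotting in steel fittings (12 m³) lifts the total to 9614 at 28 m³.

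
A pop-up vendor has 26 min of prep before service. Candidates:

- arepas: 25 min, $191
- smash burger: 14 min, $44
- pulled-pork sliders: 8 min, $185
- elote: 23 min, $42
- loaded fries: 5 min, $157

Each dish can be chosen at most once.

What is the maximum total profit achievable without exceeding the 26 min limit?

342

The ratio ordering already packs tightly: pulled-pork sliders + loaded fries, 13 min, 342.
Runner-up smash burger + pulled-pork sliders tops out at 229.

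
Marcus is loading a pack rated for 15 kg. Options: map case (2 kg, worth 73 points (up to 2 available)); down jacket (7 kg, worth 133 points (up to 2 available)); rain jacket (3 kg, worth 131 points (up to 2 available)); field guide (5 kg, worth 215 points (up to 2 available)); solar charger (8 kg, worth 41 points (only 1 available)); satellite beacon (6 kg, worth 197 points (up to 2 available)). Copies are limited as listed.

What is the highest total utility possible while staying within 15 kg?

634

A density-first pass picks 2×map case + 2×rain jacket + field guide — 623 at 15 kg.
Replace map case and rain jacket with field guide: the trade gains 11 net, giving 634 at 15 kg.
Every other selection either busts 15 kg or exceeds an availability limit or fails to beat 634.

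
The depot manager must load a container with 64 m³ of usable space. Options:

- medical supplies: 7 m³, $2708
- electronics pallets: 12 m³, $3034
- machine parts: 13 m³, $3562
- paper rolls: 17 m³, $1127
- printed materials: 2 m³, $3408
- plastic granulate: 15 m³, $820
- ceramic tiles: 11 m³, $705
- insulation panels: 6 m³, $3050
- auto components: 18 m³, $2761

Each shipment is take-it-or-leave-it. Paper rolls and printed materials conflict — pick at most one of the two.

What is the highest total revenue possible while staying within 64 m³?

Best packing: medical supplies + electronics pallets + machine parts + printed materials + insulation panels + auto components — 58 m³, 18523 total.

18523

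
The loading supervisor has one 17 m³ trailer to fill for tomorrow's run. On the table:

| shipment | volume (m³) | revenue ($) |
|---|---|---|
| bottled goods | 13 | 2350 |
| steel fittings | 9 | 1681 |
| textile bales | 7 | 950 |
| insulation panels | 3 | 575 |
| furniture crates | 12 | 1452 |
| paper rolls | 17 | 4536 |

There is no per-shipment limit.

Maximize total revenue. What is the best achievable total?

Taking paper rolls: 17 m³ used, 4536 in revenue.
That's the maximum — no swap from here does better than 4536.

4536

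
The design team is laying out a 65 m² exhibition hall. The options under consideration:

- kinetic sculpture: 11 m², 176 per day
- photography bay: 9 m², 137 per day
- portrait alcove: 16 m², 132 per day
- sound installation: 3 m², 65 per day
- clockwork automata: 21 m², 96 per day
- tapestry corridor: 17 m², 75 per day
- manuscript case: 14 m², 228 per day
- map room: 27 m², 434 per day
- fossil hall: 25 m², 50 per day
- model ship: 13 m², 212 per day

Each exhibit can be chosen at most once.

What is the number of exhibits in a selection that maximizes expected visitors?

4

Best achievable expected visitors is 1050.
For example kinetic sculpture + manuscript case + map room + model ship achieves it, using 65 m².
Any selection reaching 1050 contains exactly 4 exhibits.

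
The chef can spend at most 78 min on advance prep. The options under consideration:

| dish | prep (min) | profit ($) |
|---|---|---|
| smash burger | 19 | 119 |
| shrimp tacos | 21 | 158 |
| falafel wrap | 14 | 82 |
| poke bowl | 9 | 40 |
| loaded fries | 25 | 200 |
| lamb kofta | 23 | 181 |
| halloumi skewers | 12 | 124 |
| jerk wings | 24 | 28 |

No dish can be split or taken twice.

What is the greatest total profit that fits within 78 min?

By profit per min: halloumi skewers 10.33, loaded fries 8.00, lamb kofta 7.87, shrimp tacos 7.52 lead.
The ratio heuristic lands on falafel wrap + loaded fries + lamb kofta + halloumi skewers (587) but leaves 4 min idle.
Dropping falafel wrap and lamb kofta frees 37 min; slotting in smash burger + shrimp tacos (40 min) lifts the total to 601 at 77 min.
Runner-up falafel wrap + loaded fries + lamb kofta + halloumi skewers tops out at 587.

601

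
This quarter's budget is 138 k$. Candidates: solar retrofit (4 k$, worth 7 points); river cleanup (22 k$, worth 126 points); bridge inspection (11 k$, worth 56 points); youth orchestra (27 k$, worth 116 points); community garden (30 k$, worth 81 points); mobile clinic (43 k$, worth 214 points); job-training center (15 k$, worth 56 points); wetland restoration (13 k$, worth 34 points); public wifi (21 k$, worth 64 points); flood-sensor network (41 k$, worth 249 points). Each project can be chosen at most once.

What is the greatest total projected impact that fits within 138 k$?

Ranking by ratio (projected impact/k$): flood-sensor network 6.07, river cleanup 5.73, bridge inspection 5.09, mobile clinic 4.98.
Greedy by ratio would take solar retrofit + river cleanup + bridge inspection + mobile clinic + job-training center + flood-sensor network: 136 k$ used, total 708.
The 26 k$ tied up in bridge inspection and job-training center is better spent on youth orchestra — total rises to 712 (137 k$).

712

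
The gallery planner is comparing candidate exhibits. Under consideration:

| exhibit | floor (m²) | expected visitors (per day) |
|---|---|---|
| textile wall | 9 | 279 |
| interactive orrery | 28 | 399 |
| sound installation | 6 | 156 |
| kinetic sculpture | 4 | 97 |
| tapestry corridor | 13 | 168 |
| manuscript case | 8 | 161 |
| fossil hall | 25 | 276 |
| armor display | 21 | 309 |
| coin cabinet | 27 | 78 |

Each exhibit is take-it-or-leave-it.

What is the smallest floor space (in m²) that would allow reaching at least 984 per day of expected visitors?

48

Need the lightest bundle worth ≥ 984.
textile wall + sound installation + kinetic sculpture + manuscript case + armor display: 1002 expected visitors at 48 m².
Below 48 m² the best achievable stays under 984.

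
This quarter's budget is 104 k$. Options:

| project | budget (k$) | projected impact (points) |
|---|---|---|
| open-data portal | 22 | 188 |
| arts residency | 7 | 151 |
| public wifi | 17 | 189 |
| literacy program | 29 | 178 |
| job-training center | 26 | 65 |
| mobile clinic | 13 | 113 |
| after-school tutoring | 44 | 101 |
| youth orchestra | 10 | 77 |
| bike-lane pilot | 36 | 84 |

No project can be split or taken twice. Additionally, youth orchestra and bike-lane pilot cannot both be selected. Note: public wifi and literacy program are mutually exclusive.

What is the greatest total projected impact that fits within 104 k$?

783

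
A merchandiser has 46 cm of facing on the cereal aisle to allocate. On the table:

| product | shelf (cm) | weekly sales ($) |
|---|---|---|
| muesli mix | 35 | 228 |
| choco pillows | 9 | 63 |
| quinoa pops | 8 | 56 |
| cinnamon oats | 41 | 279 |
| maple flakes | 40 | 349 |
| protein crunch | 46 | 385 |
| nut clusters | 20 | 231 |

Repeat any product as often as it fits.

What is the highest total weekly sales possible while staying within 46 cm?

The ratio ordering already packs tightly: 2×nut clusters, 40 cm, 462.
Nothing else within 46 cm beats 462.

462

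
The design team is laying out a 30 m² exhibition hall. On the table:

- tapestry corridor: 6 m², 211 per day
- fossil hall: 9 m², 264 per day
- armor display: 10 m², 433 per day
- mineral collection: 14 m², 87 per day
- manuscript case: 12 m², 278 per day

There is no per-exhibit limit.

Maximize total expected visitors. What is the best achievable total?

1299

Best packing: 3×armor display — 30 m², 1299 total.
Nothing else within 30 m² beats 1299.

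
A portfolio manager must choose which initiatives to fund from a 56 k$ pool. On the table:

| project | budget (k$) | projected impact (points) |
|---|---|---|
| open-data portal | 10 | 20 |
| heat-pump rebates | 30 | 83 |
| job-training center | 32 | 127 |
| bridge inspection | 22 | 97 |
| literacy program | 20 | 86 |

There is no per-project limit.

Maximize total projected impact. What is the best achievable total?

224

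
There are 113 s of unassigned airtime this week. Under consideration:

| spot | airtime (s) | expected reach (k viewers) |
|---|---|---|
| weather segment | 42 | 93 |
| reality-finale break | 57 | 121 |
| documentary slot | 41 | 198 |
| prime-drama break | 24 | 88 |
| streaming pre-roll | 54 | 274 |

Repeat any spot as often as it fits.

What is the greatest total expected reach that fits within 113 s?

Taking 2×streaming pre-roll: 108 s used, 548 in expected reach.
The spare 5 s is too small for any remaining spot, and no exchange beats 548.

548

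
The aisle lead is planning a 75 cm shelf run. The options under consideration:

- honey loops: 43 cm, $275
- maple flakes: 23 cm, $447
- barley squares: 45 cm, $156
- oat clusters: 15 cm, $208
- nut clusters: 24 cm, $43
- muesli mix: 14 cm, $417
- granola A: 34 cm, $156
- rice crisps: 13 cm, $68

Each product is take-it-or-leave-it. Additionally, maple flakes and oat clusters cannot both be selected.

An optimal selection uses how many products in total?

3

The maximum weekly sales within 75 cm is 1020.
One optimal bundle: maple flakes + muesli mix + granola A (71 cm).
All optima have 3 products.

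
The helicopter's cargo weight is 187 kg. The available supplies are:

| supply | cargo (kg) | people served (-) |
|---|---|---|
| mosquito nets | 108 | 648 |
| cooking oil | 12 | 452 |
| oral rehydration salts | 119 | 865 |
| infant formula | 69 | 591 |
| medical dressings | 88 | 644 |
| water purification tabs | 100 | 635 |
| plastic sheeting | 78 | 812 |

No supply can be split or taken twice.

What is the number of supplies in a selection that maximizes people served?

3

The maximum people served within 187 kg is 1908.
One optimal bundle: cooking oil + medical dressings + plastic sheeting (178 kg).
All optima have 3 supplies.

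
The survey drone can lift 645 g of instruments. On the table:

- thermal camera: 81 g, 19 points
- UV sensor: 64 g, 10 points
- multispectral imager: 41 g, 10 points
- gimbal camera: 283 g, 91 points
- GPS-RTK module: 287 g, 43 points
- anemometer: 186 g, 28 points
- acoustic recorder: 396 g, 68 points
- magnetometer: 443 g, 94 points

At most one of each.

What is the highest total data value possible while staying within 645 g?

Taking the top-ratio sensors first gives thermal camera + UV sensor + multispectral imager + gimbal camera for 130 (469 g).
The 41 g tied up in multispectral imager is better spent on anemometer — total rises to 148 (614 g).

148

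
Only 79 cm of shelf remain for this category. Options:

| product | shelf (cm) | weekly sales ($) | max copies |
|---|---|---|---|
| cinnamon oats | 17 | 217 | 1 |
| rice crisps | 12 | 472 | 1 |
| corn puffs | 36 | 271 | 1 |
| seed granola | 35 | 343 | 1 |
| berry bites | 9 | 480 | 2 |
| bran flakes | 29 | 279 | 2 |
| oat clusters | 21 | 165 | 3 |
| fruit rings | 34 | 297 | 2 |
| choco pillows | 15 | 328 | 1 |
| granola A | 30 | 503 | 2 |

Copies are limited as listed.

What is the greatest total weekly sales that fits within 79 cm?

2263

Best packing: rice crisps + 2×berry bites + choco pillows + granola A — 75 cm, 2263 total.
No other feasible combination exceeds 2263.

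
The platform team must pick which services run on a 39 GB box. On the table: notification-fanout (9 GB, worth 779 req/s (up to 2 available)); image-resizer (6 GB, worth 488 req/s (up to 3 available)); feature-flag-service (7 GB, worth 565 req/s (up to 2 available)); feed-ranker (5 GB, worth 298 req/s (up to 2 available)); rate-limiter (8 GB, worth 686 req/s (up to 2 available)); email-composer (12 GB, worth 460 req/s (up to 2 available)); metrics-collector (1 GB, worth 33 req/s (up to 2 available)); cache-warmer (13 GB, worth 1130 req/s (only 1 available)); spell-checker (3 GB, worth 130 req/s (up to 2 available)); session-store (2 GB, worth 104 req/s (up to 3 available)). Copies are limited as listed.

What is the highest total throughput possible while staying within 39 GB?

Ranking by ratio (throughput/GB): cache-warmer 86.92, notification-fanout 86.56, rate-limiter 85.75, image-resizer 81.33.
The ratio ordering already packs tightly: 2×notification-fanout + rate-limiter + cache-warmer, 39 GB, 3374.
Every other selection either busts 39 GB or exceeds an availability limit or fails to beat 3374.

3374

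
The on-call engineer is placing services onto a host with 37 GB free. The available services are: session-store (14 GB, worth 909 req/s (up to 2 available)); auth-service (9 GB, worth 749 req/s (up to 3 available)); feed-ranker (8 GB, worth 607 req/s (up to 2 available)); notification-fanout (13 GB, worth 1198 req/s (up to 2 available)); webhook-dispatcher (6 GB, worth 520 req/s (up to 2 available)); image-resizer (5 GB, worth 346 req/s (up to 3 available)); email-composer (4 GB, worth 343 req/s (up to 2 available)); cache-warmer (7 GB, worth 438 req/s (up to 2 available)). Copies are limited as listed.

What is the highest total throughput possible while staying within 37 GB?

Taking the top-ratio services first gives 2×notification-fanout + webhook-dispatcher + email-composer for 3259 (36 GB).
The 4 GB tied up in email-composer is better spent on image-resizer — total rises to 3262 (37 GB).

3262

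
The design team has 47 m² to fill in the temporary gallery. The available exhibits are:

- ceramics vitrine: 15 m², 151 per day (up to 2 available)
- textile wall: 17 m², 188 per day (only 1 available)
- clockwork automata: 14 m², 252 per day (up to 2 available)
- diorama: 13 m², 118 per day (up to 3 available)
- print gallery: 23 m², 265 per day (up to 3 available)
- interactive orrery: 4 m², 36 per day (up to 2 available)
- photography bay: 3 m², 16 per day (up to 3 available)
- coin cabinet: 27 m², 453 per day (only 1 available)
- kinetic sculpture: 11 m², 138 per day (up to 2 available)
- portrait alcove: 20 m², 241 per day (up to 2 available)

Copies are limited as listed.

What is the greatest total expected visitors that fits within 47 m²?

741

By expected visitors per m²: clockwork automata 18.00, coin cabinet 16.78, kinetic sculpture 12.55, portrait alcove 12.05 lead.
A density-first pass picks 2×clockwork automata + 2×interactive orrery + kinetic sculpture — 714 at 47 m².
The 29 m² tied up in clockwork automata and interactive orrery and kinetic sculpture is better spent on coin cabinet — total rises to 741 (45 m²).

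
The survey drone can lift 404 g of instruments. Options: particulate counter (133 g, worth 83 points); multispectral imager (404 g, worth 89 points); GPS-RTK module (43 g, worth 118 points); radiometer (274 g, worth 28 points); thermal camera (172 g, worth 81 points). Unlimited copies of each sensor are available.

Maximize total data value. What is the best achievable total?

Ranking by ratio (data value/g): GPS-RTK module 2.74, particulate counter 0.62, thermal camera 0.47.
The ratio ordering already packs tightly: 9×GPS-RTK module, 387 g, 1062.
That's the maximum — no swap from here does better than 1062.

1062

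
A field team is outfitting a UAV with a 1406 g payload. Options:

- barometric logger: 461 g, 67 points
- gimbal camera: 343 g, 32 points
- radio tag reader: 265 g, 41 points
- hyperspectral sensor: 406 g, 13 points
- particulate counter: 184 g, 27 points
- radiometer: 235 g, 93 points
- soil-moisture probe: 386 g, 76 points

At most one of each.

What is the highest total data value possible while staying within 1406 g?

277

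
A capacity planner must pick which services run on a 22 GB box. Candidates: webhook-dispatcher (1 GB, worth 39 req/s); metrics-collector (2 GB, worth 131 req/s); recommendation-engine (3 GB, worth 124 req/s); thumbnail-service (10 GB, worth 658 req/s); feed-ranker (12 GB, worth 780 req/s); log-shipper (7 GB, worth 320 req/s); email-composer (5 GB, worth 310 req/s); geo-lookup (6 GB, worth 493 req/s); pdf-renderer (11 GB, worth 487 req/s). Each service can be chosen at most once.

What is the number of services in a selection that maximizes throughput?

4

Optimal total is 1500.
webhook-dispatcher + thumbnail-service + email-composer + geo-lookup hits 1500 at 22 GB.
Any selection reaching 1500 contains exactly 4 services.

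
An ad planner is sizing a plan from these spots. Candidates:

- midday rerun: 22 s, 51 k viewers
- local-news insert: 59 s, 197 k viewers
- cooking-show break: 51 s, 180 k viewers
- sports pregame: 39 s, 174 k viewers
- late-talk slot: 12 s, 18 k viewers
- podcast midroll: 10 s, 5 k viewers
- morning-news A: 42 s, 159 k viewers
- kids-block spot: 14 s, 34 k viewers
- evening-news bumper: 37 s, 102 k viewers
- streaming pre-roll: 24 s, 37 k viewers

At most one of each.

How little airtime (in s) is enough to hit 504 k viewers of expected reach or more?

Need the lightest bundle worth ≥ 504.
cooking-show break + sports pregame + morning-news A: 513 expected reach at 132 s.
Any bundle with less than 132 s falls short of 504.

132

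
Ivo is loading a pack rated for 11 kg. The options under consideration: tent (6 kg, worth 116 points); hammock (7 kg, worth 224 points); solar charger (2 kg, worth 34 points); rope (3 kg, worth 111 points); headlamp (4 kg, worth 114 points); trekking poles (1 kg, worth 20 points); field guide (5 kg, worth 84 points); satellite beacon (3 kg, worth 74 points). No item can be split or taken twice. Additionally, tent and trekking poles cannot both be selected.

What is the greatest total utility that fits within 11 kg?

355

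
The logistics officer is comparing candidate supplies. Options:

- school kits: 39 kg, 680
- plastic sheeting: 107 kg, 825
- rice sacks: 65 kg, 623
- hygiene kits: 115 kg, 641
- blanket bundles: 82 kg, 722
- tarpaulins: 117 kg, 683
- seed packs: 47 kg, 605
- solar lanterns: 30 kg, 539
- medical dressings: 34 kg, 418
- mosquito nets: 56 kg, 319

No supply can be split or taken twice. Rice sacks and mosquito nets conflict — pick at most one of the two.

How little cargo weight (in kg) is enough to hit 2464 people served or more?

198

Look for the lowest-cargo combination reaching 2464.
school kits + blanket bundles + seed packs + solar lanterns: 2546 people served at 198 kg.
No combination under 198 kg hits 2464.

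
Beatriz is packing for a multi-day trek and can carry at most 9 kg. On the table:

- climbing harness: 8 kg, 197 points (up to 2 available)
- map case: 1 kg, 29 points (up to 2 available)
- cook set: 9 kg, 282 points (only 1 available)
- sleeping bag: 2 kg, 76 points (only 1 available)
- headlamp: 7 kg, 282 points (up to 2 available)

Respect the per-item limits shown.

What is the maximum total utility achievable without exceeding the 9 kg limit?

358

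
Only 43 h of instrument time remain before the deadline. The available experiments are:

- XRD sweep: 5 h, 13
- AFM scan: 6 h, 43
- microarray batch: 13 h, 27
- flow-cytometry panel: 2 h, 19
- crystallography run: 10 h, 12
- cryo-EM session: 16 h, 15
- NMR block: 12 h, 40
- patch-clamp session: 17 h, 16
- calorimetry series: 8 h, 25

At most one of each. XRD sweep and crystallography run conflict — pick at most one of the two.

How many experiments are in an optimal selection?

5

Best achievable expected citations is 154.
One optimal bundle: AFM scan + microarray batch + flow-cytometry panel + NMR block + calorimetry series (41 h).
Any selection reaching 154 contains exactly 5 experiments.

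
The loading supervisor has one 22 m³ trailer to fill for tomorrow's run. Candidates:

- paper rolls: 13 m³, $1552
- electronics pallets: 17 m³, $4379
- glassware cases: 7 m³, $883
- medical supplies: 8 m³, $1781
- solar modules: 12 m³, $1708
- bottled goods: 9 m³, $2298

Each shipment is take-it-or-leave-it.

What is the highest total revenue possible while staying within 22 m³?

4379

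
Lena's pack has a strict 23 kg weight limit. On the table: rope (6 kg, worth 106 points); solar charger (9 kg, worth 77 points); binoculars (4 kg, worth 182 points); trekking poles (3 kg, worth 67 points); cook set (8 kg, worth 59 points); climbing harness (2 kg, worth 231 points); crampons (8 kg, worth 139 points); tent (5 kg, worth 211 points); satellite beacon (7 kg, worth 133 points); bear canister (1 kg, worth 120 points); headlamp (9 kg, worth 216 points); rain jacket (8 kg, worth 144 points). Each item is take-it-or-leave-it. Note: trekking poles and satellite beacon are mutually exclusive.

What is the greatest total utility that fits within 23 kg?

960

By utility per kg: bear canister 120.00, climbing harness 115.50, binoculars 45.50 lead.
Taking binoculars + climbing harness + tent + bear canister + headlamp: 21 kg used, 960 in utility.
The spare 2 kg is too small for any remaining item, and no feasible exchange beats 960.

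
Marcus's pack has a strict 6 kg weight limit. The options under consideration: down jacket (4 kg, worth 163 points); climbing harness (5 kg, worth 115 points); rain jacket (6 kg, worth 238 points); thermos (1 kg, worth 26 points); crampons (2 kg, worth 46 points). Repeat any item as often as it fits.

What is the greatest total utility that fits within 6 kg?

238

A density-first pass picks down jacket + 2×thermos — 215 at 6 kg.
Replace down jacket and 2×thermos with rain jacket: the trade gains 23 net, giving 238 at 6 kg.
No other feasible combination exceeds 238.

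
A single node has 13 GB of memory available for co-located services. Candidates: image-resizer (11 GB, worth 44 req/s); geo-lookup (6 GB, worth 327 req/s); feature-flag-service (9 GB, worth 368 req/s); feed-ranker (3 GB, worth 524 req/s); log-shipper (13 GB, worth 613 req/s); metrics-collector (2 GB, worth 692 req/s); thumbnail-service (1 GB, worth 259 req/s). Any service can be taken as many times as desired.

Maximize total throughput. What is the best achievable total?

4411

Density check — metrics-collector 346.00, thumbnail-service 259.00, feed-ranker 174.67 are the best per GB.
Best packing: 6×metrics-collector + thumbnail-service — 13 GB, 4411 total.
No other feasible combination exceeds 4411.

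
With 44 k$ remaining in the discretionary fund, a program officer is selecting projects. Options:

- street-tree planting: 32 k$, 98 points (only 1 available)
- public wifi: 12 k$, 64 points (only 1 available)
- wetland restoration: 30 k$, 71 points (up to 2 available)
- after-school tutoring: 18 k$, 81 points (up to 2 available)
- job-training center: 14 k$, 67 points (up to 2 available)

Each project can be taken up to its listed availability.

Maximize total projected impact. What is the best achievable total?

Ranking by ratio (projected impact/k$): public wifi 5.33, job-training center 4.79, after-school tutoring 4.50.
The ratio heuristic lands on public wifi + 2×job-training center (198) but leaves 4 k$ idle.
The 14 k$ tied up in job-training center is better spent on after-school tutoring — total rises to 212 (44 k$).

212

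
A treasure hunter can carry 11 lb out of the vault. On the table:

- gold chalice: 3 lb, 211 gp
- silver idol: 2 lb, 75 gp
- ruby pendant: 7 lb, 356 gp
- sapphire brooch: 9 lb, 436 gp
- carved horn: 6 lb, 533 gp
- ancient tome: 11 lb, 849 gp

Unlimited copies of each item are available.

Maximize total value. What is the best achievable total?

849

Greedy by ratio would take gold chalice + silver idol + carved horn: 11 lb used, total 819.
Dropping gold chalice and silver idol and carved horn frees 11 lb; slotting in ancient tome (11 lb) lifts the total to 849 at 11 lb.
Every other selection either busts 11 lb or fails to beat 849.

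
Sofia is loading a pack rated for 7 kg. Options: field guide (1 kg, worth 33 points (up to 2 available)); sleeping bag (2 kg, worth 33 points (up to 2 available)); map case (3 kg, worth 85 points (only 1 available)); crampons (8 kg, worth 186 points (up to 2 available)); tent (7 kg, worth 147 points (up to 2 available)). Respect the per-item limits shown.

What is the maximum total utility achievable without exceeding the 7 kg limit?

2×field guide + sleeping bag + map case uses 7 of the 7 kg and totals 184.
Every other selection either busts 7 kg or exceeds an availability limit or fails to beat 184.

184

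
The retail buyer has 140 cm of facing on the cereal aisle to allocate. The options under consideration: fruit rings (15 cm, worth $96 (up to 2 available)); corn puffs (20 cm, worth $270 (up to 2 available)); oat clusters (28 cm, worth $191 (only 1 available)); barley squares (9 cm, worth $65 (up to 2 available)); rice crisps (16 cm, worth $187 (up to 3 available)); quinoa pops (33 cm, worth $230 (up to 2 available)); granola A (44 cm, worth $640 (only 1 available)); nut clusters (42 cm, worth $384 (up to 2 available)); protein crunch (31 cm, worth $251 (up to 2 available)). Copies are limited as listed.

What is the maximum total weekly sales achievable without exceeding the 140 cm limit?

1741

2×corn puffs + 3×rice crisps + granola A uses 132 of the 140 cm and totals 1741.
No other feasible combination exceeds 1741.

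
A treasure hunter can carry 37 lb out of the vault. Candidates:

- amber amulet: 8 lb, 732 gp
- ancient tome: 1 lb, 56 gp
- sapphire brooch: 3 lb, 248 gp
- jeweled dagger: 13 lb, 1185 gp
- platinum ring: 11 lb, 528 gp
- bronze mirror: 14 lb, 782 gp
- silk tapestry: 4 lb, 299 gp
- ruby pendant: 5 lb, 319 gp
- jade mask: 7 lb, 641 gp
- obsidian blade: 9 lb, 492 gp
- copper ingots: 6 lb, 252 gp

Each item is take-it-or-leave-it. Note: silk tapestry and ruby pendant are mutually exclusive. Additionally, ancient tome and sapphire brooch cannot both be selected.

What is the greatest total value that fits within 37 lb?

Taking amber amulet + sapphire brooch + jeweled dagger + ruby pendant + jade mask: 36 lb used, 3125 in value.

3125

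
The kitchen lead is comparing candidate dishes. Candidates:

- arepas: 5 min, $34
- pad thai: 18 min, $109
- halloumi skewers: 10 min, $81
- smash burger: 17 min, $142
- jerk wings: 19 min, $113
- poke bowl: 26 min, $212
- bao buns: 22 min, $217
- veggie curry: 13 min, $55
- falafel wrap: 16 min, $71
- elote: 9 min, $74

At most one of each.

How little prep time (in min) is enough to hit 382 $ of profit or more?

44

Minimise min subject to total profit ≥ 382.
Taking arepas + smash burger + bao buns gives 393 (≥ 382) for 44 min.
No combination under 44 min hits 382.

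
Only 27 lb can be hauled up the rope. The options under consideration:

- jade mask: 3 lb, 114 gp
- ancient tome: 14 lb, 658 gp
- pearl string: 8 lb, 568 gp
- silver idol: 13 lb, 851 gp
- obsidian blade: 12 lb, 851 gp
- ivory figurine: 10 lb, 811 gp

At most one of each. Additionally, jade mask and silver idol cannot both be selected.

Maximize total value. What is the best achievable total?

1776

Taking the top-ratio items first gives jade mask + pearl string + ivory figurine for 1493 (21 lb).
The 8 lb tied up in pearl string is better spent on obsidian blade — total rises to 1776 (25 lb).
Next best is silver idol + obsidian blade at 1702 (25 lb) — short by 74.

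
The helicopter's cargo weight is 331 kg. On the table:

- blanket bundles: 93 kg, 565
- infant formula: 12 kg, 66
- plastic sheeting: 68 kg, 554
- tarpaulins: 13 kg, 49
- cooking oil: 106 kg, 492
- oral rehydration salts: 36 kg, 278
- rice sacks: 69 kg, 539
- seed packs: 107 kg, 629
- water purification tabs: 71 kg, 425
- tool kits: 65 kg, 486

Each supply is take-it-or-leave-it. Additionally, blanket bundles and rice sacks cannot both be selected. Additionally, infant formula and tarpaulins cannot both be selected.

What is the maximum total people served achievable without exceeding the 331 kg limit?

Best packing: infant formula + plastic sheeting + oral rehydration salts + rice sacks + water purification tabs + tool kits — 321 kg, 2348 total.

2348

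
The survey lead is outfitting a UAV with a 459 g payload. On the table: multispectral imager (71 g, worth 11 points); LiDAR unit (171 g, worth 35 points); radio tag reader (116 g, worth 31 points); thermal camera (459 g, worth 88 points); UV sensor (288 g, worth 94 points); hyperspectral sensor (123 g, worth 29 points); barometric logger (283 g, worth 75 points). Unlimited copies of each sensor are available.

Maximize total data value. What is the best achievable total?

129

Ranking by ratio (data value/g): UV sensor 0.33, radio tag reader 0.27, barometric logger 0.27, hyperspectral sensor 0.24.
A density-first pass picks radio tag reader + UV sensor — 125 at 404 g.
Replace radio tag reader with LiDAR unit: the trade gains 4 net, giving 129 at 459 g.
No other feasible combination exceeds 129.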